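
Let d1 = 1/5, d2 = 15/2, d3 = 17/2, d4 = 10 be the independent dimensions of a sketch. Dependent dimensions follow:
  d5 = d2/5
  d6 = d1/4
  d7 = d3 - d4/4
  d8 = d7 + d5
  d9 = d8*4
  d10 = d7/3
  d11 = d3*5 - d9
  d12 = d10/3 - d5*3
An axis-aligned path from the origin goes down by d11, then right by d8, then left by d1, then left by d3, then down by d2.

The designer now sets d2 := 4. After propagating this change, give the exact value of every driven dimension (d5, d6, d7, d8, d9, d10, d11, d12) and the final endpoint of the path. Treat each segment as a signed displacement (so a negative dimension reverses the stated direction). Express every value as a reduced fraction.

d5 = 4/5
d6 = 1/20
d7 = 6
d8 = 34/5
d9 = 136/5
d10 = 2
d11 = 153/10
d12 = -26/15
endpoint = (-19/10, -193/10)

Apply edit: d2 := 4
  d5 = d2/5 = 4/5
  d6 = d1/4 = 1/20
  d7 = d3 - d4/4 = 6
  d8 = d7 + d5 = 34/5
  d9 = d8*4 = 136/5
  d10 = d7/3 = 2
  d11 = d3*5 - d9 = 153/10
  d12 = d10/3 - d5*3 = -26/15
Walk from origin (0, 0):
  seg 1: down by d11 = 153/10 → (0, -153/10)
  seg 2: right by d8 = 34/5 → (34/5, -153/10)
  seg 3: left by d1 = 1/5 → (33/5, -153/10)
  seg 4: left by d3 = 17/2 → (-19/10, -153/10)
  seg 5: down by d2 = 4 → (-19/10, -193/10)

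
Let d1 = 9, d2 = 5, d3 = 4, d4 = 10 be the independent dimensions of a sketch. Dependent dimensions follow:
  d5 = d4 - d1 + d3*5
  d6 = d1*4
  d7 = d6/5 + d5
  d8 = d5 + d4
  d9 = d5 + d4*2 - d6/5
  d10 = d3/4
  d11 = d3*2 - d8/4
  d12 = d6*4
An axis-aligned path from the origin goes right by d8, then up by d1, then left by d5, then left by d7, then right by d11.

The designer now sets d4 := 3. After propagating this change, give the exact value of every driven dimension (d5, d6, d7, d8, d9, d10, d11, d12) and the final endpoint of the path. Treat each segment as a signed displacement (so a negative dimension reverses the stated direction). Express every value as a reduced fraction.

d5 = 14
d6 = 36
d7 = 106/5
d8 = 17
d9 = 64/5
d10 = 1
d11 = 15/4
d12 = 144
endpoint = (-289/20, 9)

Apply edit: d4 := 3
  d5 = d4 - d1 + d3*5 = 14
  d6 = d1*4 = 36
  d7 = d6/5 + d5 = 106/5
  d8 = d5 + d4 = 17
  d9 = d5 + d4*2 - d6/5 = 64/5
  d10 = d3/4 = 1
  d11 = d3*2 - d8/4 = 15/4
  d12 = d6*4 = 144
Walk from origin (0, 0):
  seg 1: right by d8 = 17 → (17, 0)
  seg 2: up by d1 = 9 → (17, 9)
  seg 3: left by d5 = 14 → (3, 9)
  seg 4: left by d7 = 106/5 → (-91/5, 9)
  seg 5: right by d11 = 15/4 → (-289/20, 9)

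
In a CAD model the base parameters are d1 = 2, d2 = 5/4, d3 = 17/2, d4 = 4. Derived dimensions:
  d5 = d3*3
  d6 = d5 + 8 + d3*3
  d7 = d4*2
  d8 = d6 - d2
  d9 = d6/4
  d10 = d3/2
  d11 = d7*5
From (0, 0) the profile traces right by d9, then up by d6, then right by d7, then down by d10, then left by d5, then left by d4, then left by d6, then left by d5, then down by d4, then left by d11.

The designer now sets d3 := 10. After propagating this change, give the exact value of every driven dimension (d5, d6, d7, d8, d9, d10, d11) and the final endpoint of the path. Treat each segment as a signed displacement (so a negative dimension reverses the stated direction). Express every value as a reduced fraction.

d5 = 30
d6 = 68
d7 = 8
d8 = 267/4
d9 = 17
d10 = 5
d11 = 40
endpoint = (-147, 59)

Apply edit: d3 := 10
  d5 = d3*3 = 30
  d6 = d5 + 8 + d3*3 = 68
  d7 = d4*2 = 8
  d8 = d6 - d2 = 267/4
  d9 = d6/4 = 17
  d10 = d3/2 = 5
  d11 = d7*5 = 40
Walk from origin (0, 0):
  seg 1: right by d9 = 17 → (17, 0)
  seg 2: up by d6 = 68 → (17, 68)
  seg 3: right by d7 = 8 → (25, 68)
  seg 4: down by d10 = 5 → (25, 63)
  seg 5: left by d5 = 30 → (-5, 63)
  seg 6: left by d4 = 4 → (-9, 63)
  seg 7: left by d6 = 68 → (-77, 63)
  seg 8: left by d5 = 30 → (-107, 63)
  seg 9: down by d4 = 4 → (-107, 59)
  seg 10: left by d11 = 40 → (-147, 59)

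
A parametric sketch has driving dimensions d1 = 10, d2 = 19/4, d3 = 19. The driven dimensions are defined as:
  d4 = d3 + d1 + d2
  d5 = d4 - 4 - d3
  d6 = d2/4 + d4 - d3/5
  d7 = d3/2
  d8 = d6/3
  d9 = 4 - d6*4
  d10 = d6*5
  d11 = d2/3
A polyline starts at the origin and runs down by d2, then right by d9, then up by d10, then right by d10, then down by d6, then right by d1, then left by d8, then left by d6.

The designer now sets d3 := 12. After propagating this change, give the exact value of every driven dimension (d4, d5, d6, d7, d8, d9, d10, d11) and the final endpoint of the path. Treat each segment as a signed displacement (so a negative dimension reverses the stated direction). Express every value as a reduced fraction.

Apply edit: d3 := 12
  d4 = d3 + d1 + d2 = 107/4
  d5 = d4 - 4 - d3 = 43/4
  d6 = d2/4 + d4 - d3/5 = 2043/80
  d7 = d3/2 = 6
  d8 = d6/3 = 681/80
  d9 = 4 - d6*4 = -1963/20
  d10 = d6*5 = 2043/16
  d11 = d2/3 = 19/12
Walk from origin (0, 0):
  seg 1: down by d2 = 19/4 → (0, -19/4)
  seg 2: right by d9 = -1963/20 → (-1963/20, -19/4)
  seg 3: up by d10 = 2043/16 → (-1963/20, 1967/16)
  seg 4: right by d10 = 2043/16 → (2363/80, 1967/16)
  seg 5: down by d6 = 2043/80 → (2363/80, 487/5)
  seg 6: right by d1 = 10 → (3163/80, 487/5)
  seg 7: left by d8 = 681/80 → (1241/40, 487/5)
  seg 8: left by d6 = 2043/80 → (439/80, 487/5)

d4 = 107/4
d5 = 43/4
d6 = 2043/80
d7 = 6
d8 = 681/80
d9 = -1963/20
d10 = 2043/16
d11 = 19/12
endpoint = (439/80, 487/5)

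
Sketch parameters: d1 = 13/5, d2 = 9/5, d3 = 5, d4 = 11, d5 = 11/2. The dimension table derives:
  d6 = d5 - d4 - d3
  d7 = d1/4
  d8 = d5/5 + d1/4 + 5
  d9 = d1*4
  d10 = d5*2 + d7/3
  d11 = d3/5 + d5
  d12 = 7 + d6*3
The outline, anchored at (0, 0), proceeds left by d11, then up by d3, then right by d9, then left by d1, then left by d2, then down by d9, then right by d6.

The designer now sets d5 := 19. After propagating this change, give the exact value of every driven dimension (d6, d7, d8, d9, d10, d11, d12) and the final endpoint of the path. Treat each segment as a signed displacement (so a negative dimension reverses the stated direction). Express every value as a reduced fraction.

Apply edit: d5 := 19
  d6 = d5 - d4 - d3 = 3
  d7 = d1/4 = 13/20
  d8 = d5/5 + d1/4 + 5 = 189/20
  d9 = d1*4 = 52/5
  d10 = d5*2 + d7/3 = 2293/60
  d11 = d3/5 + d5 = 20
  d12 = 7 + d6*3 = 16
Walk from origin (0, 0):
  seg 1: left by d11 = 20 → (-20, 0)
  seg 2: up by d3 = 5 → (-20, 5)
  seg 3: right by d9 = 52/5 → (-48/5, 5)
  seg 4: left by d1 = 13/5 → (-61/5, 5)
  seg 5: left by d2 = 9/5 → (-14, 5)
  seg 6: down by d9 = 52/5 → (-14, -27/5)
  seg 7: right by d6 = 3 → (-11, -27/5)

d6 = 3
d7 = 13/20
d8 = 189/20
d9 = 52/5
d10 = 2293/60
d11 = 20
d12 = 16
endpoint = (-11, -27/5)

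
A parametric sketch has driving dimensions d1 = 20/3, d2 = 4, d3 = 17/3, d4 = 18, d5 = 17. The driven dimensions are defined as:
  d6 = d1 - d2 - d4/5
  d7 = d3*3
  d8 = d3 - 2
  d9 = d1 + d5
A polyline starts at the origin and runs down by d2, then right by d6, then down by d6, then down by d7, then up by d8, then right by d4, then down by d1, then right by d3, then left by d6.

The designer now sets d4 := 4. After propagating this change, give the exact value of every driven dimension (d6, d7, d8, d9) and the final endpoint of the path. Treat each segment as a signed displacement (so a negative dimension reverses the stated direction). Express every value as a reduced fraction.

Apply edit: d4 := 4
  d6 = d1 - d2 - d4/5 = 28/15
  d7 = d3*3 = 17
  d8 = d3 - 2 = 11/3
  d9 = d1 + d5 = 71/3
Walk from origin (0, 0):
  seg 1: down by d2 = 4 → (0, -4)
  seg 2: right by d6 = 28/15 → (28/15, -4)
  seg 3: down by d6 = 28/15 → (28/15, -88/15)
  seg 4: down by d7 = 17 → (28/15, -343/15)
  seg 5: up by d8 = 11/3 → (28/15, -96/5)
  seg 6: right by d4 = 4 → (88/15, -96/5)
  seg 7: down by d1 = 20/3 → (88/15, -388/15)
  seg 8: right by d3 = 17/3 → (173/15, -388/15)
  seg 9: left by d6 = 28/15 → (29/3, -388/15)

d6 = 28/15
d7 = 17
d8 = 11/3
d9 = 71/3
endpoint = (29/3, -388/15)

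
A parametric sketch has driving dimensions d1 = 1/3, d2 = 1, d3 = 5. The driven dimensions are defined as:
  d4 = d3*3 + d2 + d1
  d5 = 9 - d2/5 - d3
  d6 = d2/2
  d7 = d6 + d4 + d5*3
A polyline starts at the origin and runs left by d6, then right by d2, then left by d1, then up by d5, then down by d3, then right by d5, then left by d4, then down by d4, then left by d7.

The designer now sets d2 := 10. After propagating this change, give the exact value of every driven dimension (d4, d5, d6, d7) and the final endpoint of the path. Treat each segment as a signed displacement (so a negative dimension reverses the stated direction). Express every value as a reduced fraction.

Apply edit: d2 := 10
  d4 = d3*3 + d2 + d1 = 76/3
  d5 = 9 - d2/5 - d3 = 2
  d6 = d2/2 = 5
  d7 = d6 + d4 + d5*3 = 109/3
Walk from origin (0, 0):
  seg 1: left by d6 = 5 → (-5, 0)
  seg 2: right by d2 = 10 → (5, 0)
  seg 3: left by d1 = 1/3 → (14/3, 0)
  seg 4: up by d5 = 2 → (14/3, 2)
  seg 5: down by d3 = 5 → (14/3, -3)
  seg 6: right by d5 = 2 → (20/3, -3)
  seg 7: left by d4 = 76/3 → (-56/3, -3)
  seg 8: down by d4 = 76/3 → (-56/3, -85/3)
  seg 9: left by d7 = 109/3 → (-55, -85/3)

d4 = 76/3
d5 = 2
d6 = 5
d7 = 109/3
endpoint = (-55, -85/3)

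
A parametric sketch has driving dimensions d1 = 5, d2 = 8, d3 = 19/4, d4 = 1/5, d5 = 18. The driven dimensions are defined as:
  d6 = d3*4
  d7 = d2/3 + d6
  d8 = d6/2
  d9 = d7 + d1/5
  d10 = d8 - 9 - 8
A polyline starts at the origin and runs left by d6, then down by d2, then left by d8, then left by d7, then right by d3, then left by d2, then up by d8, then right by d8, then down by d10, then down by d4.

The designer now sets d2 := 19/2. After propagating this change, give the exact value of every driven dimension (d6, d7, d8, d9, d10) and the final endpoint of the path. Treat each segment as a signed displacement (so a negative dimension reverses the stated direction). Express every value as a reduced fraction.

d6 = 19
d7 = 133/6
d8 = 19/2
d9 = 139/6
d10 = -15/2
endpoint = (-551/12, 73/10)

Apply edit: d2 := 19/2
  d6 = d3*4 = 19
  d7 = d2/3 + d6 = 133/6
  d8 = d6/2 = 19/2
  d9 = d7 + d1/5 = 139/6
  d10 = d8 - 9 - 8 = -15/2
Walk from origin (0, 0):
  seg 1: left by d6 = 19 → (-19, 0)
  seg 2: down by d2 = 19/2 → (-19, -19/2)
  seg 3: left by d8 = 19/2 → (-57/2, -19/2)
  seg 4: left by d7 = 133/6 → (-152/3, -19/2)
  seg 5: right by d3 = 19/4 → (-551/12, -19/2)
  seg 6: left by d2 = 19/2 → (-665/12, -19/2)
  seg 7: up by d8 = 19/2 → (-665/12, 0)
  seg 8: right by d8 = 19/2 → (-551/12, 0)
  seg 9: down by d10 = -15/2 → (-551/12, 15/2)
  seg 10: down by d4 = 1/5 → (-551/12, 73/10)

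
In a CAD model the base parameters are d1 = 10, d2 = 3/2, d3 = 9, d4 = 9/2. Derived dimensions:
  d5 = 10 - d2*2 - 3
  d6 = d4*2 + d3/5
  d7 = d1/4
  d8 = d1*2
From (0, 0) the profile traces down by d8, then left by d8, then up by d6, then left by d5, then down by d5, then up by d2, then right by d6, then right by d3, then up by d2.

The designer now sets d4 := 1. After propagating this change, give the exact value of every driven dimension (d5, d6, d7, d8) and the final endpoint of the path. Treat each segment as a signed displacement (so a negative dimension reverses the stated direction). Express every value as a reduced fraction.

Apply edit: d4 := 1
  d5 = 10 - d2*2 - 3 = 4
  d6 = d4*2 + d3/5 = 19/5
  d7 = d1/4 = 5/2
  d8 = d1*2 = 20
Walk from origin (0, 0):
  seg 1: down by d8 = 20 → (0, -20)
  seg 2: left by d8 = 20 → (-20, -20)
  seg 3: up by d6 = 19/5 → (-20, -81/5)
  seg 4: left by d5 = 4 → (-24, -81/5)
  seg 5: down by d5 = 4 → (-24, -101/5)
  seg 6: up by d2 = 3/2 → (-24, -187/10)
  seg 7: right by d6 = 19/5 → (-101/5, -187/10)
  seg 8: right by d3 = 9 → (-56/5, -187/10)
  seg 9: up by d2 = 3/2 → (-56/5, -86/5)

d5 = 4
d6 = 19/5
d7 = 5/2
d8 = 20
endpoint = (-56/5, -86/5)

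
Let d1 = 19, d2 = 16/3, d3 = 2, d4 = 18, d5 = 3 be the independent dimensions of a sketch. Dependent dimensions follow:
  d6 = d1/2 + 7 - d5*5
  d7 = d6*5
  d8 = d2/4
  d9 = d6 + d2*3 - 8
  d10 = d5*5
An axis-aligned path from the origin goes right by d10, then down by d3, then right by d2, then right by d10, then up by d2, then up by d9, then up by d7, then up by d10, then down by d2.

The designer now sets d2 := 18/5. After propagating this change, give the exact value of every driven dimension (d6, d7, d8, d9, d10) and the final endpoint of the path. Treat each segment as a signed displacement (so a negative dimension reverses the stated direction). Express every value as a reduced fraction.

d6 = 3/2
d7 = 15/2
d8 = 9/10
d9 = 43/10
d10 = 15
endpoint = (168/5, 124/5)

Apply edit: d2 := 18/5
  d6 = d1/2 + 7 - d5*5 = 3/2
  d7 = d6*5 = 15/2
  d8 = d2/4 = 9/10
  d9 = d6 + d2*3 - 8 = 43/10
  d10 = d5*5 = 15
Walk from origin (0, 0):
  seg 1: right by d10 = 15 → (15, 0)
  seg 2: down by d3 = 2 → (15, -2)
  seg 3: right by d2 = 18/5 → (93/5, -2)
  seg 4: right by d10 = 15 → (168/5, -2)
  seg 5: up by d2 = 18/5 → (168/5, 8/5)
  seg 6: up by d9 = 43/10 → (168/5, 59/10)
  seg 7: up by d7 = 15/2 → (168/5, 67/5)
  seg 8: up by d10 = 15 → (168/5, 142/5)
  seg 9: down by d2 = 18/5 → (168/5, 124/5)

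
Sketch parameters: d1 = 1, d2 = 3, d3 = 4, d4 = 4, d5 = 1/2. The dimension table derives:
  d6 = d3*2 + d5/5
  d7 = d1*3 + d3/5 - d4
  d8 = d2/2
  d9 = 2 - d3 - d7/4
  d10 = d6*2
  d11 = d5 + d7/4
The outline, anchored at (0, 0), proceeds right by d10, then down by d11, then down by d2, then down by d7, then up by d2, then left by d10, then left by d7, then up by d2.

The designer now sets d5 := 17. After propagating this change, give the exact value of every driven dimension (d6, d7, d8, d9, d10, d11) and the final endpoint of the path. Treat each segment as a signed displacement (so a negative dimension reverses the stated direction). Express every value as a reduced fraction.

d6 = 57/5
d7 = -1/5
d8 = 3/2
d9 = -39/20
d10 = 114/5
d11 = 339/20
endpoint = (1/5, -55/4)

Apply edit: d5 := 17
  d6 = d3*2 + d5/5 = 57/5
  d7 = d1*3 + d3/5 - d4 = -1/5
  d8 = d2/2 = 3/2
  d9 = 2 - d3 - d7/4 = -39/20
  d10 = d6*2 = 114/5
  d11 = d5 + d7/4 = 339/20
Walk from origin (0, 0):
  seg 1: right by d10 = 114/5 → (114/5, 0)
  seg 2: down by d11 = 339/20 → (114/5, -339/20)
  seg 3: down by d2 = 3 → (114/5, -399/20)
  seg 4: down by d7 = -1/5 → (114/5, -79/4)
  seg 5: up by d2 = 3 → (114/5, -67/4)
  seg 6: left by d10 = 114/5 → (0, -67/4)
  seg 7: left by d7 = -1/5 → (1/5, -67/4)
  seg 8: up by d2 = 3 → (1/5, -55/4)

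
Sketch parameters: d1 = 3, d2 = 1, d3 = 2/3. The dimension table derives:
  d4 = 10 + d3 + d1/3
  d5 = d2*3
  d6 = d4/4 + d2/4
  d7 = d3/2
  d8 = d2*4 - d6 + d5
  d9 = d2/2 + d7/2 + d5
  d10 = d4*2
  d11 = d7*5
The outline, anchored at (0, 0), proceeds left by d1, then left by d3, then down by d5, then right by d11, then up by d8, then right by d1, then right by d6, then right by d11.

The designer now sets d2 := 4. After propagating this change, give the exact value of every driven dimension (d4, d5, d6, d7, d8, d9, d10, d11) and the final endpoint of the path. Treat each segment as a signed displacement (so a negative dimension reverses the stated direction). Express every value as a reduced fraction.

d4 = 35/3
d5 = 12
d6 = 47/12
d7 = 1/3
d8 = 289/12
d9 = 85/6
d10 = 70/3
d11 = 5/3
endpoint = (79/12, 145/12)

Apply edit: d2 := 4
  d4 = 10 + d3 + d1/3 = 35/3
  d5 = d2*3 = 12
  d6 = d4/4 + d2/4 = 47/12
  d7 = d3/2 = 1/3
  d8 = d2*4 - d6 + d5 = 289/12
  d9 = d2/2 + d7/2 + d5 = 85/6
  d10 = d4*2 = 70/3
  d11 = d7*5 = 5/3
Walk from origin (0, 0):
  seg 1: left by d1 = 3 → (-3, 0)
  seg 2: left by d3 = 2/3 → (-11/3, 0)
  seg 3: down by d5 = 12 → (-11/3, -12)
  seg 4: right by d11 = 5/3 → (-2, -12)
  seg 5: up by d8 = 289/12 → (-2, 145/12)
  seg 6: right by d1 = 3 → (1, 145/12)
  seg 7: right by d6 = 47/12 → (59/12, 145/12)
  seg 8: right by d11 = 5/3 → (79/12, 145/12)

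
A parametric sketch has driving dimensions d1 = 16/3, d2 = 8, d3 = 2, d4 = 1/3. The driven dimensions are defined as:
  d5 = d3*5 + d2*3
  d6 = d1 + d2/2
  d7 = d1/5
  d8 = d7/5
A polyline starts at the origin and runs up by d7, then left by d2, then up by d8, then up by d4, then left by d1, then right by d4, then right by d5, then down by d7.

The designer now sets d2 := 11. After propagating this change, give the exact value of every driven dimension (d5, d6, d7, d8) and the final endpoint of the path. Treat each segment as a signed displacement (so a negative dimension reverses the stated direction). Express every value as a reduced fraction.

d5 = 43
d6 = 65/6
d7 = 16/15
d8 = 16/75
endpoint = (27, 41/75)

Apply edit: d2 := 11
  d5 = d3*5 + d2*3 = 43
  d6 = d1 + d2/2 = 65/6
  d7 = d1/5 = 16/15
  d8 = d7/5 = 16/75
Walk from origin (0, 0):
  seg 1: up by d7 = 16/15 → (0, 16/15)
  seg 2: left by d2 = 11 → (-11, 16/15)
  seg 3: up by d8 = 16/75 → (-11, 32/25)
  seg 4: up by d4 = 1/3 → (-11, 121/75)
  seg 5: left by d1 = 16/3 → (-49/3, 121/75)
  seg 6: right by d4 = 1/3 → (-16, 121/75)
  seg 7: right by d5 = 43 → (27, 121/75)
  seg 8: down by d7 = 16/15 → (27, 41/75)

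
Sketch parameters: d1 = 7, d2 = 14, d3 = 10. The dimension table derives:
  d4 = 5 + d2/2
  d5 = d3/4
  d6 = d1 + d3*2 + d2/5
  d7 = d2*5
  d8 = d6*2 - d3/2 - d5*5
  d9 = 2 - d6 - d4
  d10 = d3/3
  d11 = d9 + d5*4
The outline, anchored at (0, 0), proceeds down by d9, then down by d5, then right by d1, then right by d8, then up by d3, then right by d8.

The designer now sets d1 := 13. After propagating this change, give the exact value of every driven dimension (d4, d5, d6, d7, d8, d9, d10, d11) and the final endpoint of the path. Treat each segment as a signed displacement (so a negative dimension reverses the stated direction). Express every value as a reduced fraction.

Apply edit: d1 := 13
  d4 = 5 + d2/2 = 12
  d5 = d3/4 = 5/2
  d6 = d1 + d3*2 + d2/5 = 179/5
  d7 = d2*5 = 70
  d8 = d6*2 - d3/2 - d5*5 = 541/10
  d9 = 2 - d6 - d4 = -229/5
  d10 = d3/3 = 10/3
  d11 = d9 + d5*4 = -179/5
Walk from origin (0, 0):
  seg 1: down by d9 = -229/5 → (0, 229/5)
  seg 2: down by d5 = 5/2 → (0, 433/10)
  seg 3: right by d1 = 13 → (13, 433/10)
  seg 4: right by d8 = 541/10 → (671/10, 433/10)
  seg 5: up by d3 = 10 → (671/10, 533/10)
  seg 6: right by d8 = 541/10 → (606/5, 533/10)

d4 = 12
d5 = 5/2
d6 = 179/5
d7 = 70
d8 = 541/10
d9 = -229/5
d10 = 10/3
d11 = -179/5
endpoint = (606/5, 533/10)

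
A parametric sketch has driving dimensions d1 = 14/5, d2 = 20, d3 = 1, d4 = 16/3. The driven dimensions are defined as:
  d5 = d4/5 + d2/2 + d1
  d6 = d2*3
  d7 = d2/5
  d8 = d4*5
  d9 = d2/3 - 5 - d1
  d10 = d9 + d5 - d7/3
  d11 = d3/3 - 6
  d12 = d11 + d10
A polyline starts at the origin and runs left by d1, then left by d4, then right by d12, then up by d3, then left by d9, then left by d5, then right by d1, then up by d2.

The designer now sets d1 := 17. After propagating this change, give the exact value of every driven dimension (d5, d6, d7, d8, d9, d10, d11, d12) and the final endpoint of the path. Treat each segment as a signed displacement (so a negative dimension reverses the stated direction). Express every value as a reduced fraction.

Apply edit: d1 := 17
  d5 = d4/5 + d2/2 + d1 = 421/15
  d6 = d2*3 = 60
  d7 = d2/5 = 4
  d8 = d4*5 = 80/3
  d9 = d2/3 - 5 - d1 = -46/3
  d10 = d9 + d5 - d7/3 = 57/5
  d11 = d3/3 - 6 = -17/3
  d12 = d11 + d10 = 86/15
Walk from origin (0, 0):
  seg 1: left by d1 = 17 → (-17, 0)
  seg 2: left by d4 = 16/3 → (-67/3, 0)
  seg 3: right by d12 = 86/15 → (-83/5, 0)
  seg 4: up by d3 = 1 → (-83/5, 1)
  seg 5: left by d9 = -46/3 → (-19/15, 1)
  seg 6: left by d5 = 421/15 → (-88/3, 1)
  seg 7: right by d1 = 17 → (-37/3, 1)
  seg 8: up by d2 = 20 → (-37/3, 21)

d5 = 421/15
d6 = 60
d7 = 4
d8 = 80/3
d9 = -46/3
d10 = 57/5
d11 = -17/3
d12 = 86/15
endpoint = (-37/3, 21)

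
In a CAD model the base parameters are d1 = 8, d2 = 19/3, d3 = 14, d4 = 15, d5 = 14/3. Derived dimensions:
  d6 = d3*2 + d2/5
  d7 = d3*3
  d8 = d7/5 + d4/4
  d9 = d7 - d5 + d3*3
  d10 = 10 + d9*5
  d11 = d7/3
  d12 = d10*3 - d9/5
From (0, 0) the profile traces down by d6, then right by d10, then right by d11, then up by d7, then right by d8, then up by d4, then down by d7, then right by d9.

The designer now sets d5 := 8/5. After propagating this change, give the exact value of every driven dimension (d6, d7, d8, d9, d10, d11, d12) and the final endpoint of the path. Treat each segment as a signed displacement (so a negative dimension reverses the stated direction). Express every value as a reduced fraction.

Apply edit: d5 := 8/5
  d6 = d3*2 + d2/5 = 439/15
  d7 = d3*3 = 42
  d8 = d7/5 + d4/4 = 243/20
  d9 = d7 - d5 + d3*3 = 412/5
  d10 = 10 + d9*5 = 422
  d11 = d7/3 = 14
  d12 = d10*3 - d9/5 = 31238/25
Walk from origin (0, 0):
  seg 1: down by d6 = 439/15 → (0, -439/15)
  seg 2: right by d10 = 422 → (422, -439/15)
  seg 3: right by d11 = 14 → (436, -439/15)
  seg 4: up by d7 = 42 → (436, 191/15)
  seg 5: right by d8 = 243/20 → (8963/20, 191/15)
  seg 6: up by d4 = 15 → (8963/20, 416/15)
  seg 7: down by d7 = 42 → (8963/20, -214/15)
  seg 8: right by d9 = 412/5 → (10611/20, -214/15)

d6 = 439/15
d7 = 42
d8 = 243/20
d9 = 412/5
d10 = 422
d11 = 14
d12 = 31238/25
endpoint = (10611/20, -214/15)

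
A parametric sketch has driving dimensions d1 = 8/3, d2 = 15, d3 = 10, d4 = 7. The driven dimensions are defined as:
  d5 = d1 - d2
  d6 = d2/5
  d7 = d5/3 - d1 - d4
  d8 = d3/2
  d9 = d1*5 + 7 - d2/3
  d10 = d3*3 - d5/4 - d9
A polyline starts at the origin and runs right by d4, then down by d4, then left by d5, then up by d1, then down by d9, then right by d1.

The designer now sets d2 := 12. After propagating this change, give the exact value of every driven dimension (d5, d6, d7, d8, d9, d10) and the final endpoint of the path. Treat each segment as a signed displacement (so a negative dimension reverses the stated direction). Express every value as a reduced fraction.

Apply edit: d2 := 12
  d5 = d1 - d2 = -28/3
  d6 = d2/5 = 12/5
  d7 = d5/3 - d1 - d4 = -115/9
  d8 = d3/2 = 5
  d9 = d1*5 + 7 - d2/3 = 49/3
  d10 = d3*3 - d5/4 - d9 = 16
Walk from origin (0, 0):
  seg 1: right by d4 = 7 → (7, 0)
  seg 2: down by d4 = 7 → (7, -7)
  seg 3: left by d5 = -28/3 → (49/3, -7)
  seg 4: up by d1 = 8/3 → (49/3, -13/3)
  seg 5: down by d9 = 49/3 → (49/3, -62/3)
  seg 6: right by d1 = 8/3 → (19, -62/3)

d5 = -28/3
d6 = 12/5
d7 = -115/9
d8 = 5
d9 = 49/3
d10 = 16
endpoint = (19, -62/3)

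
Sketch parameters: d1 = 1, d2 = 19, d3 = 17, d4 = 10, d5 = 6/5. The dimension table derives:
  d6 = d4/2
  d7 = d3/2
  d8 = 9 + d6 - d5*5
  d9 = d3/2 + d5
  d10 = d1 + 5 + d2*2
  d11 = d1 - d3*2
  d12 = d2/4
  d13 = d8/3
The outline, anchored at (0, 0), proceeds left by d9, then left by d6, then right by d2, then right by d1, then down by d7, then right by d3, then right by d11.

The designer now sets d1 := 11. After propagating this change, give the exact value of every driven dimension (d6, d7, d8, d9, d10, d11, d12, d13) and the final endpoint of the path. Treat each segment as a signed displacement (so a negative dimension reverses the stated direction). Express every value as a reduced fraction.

d6 = 5
d7 = 17/2
d8 = 8
d9 = 97/10
d10 = 54
d11 = -23
d12 = 19/4
d13 = 8/3
endpoint = (93/10, -17/2)

Apply edit: d1 := 11
  d6 = d4/2 = 5
  d7 = d3/2 = 17/2
  d8 = 9 + d6 - d5*5 = 8
  d9 = d3/2 + d5 = 97/10
  d10 = d1 + 5 + d2*2 = 54
  d11 = d1 - d3*2 = -23
  d12 = d2/4 = 19/4
  d13 = d8/3 = 8/3
Walk from origin (0, 0):
  seg 1: left by d9 = 97/10 → (-97/10, 0)
  seg 2: left by d6 = 5 → (-147/10, 0)
  seg 3: right by d2 = 19 → (43/10, 0)
  seg 4: right by d1 = 11 → (153/10, 0)
  seg 5: down by d7 = 17/2 → (153/10, -17/2)
  seg 6: right by d3 = 17 → (323/10, -17/2)
  seg 7: right by d11 = -23 → (93/10, -17/2)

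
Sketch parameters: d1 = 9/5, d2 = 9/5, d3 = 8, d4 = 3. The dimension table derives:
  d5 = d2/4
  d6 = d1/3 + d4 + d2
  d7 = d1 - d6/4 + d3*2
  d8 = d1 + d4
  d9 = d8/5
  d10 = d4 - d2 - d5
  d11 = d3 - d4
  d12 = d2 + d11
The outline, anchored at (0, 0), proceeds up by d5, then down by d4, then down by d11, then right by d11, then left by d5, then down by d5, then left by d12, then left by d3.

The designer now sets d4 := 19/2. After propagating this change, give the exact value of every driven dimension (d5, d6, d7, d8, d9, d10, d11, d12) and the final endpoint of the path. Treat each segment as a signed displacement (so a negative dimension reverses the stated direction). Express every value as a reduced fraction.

d5 = 9/20
d6 = 119/10
d7 = 593/40
d8 = 113/10
d9 = 113/50
d10 = 29/4
d11 = -3/2
d12 = 3/10
endpoint = (-41/4, -8)

Apply edit: d4 := 19/2
  d5 = d2/4 = 9/20
  d6 = d1/3 + d4 + d2 = 119/10
  d7 = d1 - d6/4 + d3*2 = 593/40
  d8 = d1 + d4 = 113/10
  d9 = d8/5 = 113/50
  d10 = d4 - d2 - d5 = 29/4
  d11 = d3 - d4 = -3/2
  d12 = d2 + d11 = 3/10
Walk from origin (0, 0):
  seg 1: up by d5 = 9/20 → (0, 9/20)
  seg 2: down by d4 = 19/2 → (0, -181/20)
  seg 3: down by d11 = -3/2 → (0, -151/20)
  seg 4: right by d11 = -3/2 → (-3/2, -151/20)
  seg 5: left by d5 = 9/20 → (-39/20, -151/20)
  seg 6: down by d5 = 9/20 → (-39/20, -8)
  seg 7: left by d12 = 3/10 → (-9/4, -8)
  seg 8: left by d3 = 8 → (-41/4, -8)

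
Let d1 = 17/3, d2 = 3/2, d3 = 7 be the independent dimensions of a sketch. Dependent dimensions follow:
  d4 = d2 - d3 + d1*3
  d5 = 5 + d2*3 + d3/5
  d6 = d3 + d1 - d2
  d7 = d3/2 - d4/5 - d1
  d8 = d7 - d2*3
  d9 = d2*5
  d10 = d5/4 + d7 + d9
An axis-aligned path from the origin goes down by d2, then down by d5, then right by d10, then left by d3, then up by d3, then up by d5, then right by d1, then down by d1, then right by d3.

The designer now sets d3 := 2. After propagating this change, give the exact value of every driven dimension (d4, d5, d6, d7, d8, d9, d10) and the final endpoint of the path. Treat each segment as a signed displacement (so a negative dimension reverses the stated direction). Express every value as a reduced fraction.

Apply edit: d3 := 2
  d4 = d2 - d3 + d1*3 = 33/2
  d5 = 5 + d2*3 + d3/5 = 99/10
  d6 = d3 + d1 - d2 = 37/6
  d7 = d3/2 - d4/5 - d1 = -239/30
  d8 = d7 - d2*3 = -187/15
  d9 = d2*5 = 15/2
  d10 = d5/4 + d7 + d9 = 241/120
Walk from origin (0, 0):
  seg 1: down by d2 = 3/2 → (0, -3/2)
  seg 2: down by d5 = 99/10 → (0, -57/5)
  seg 3: right by d10 = 241/120 → (241/120, -57/5)
  seg 4: left by d3 = 2 → (1/120, -57/5)
  seg 5: up by d3 = 2 → (1/120, -47/5)
  seg 6: up by d5 = 99/10 → (1/120, 1/2)
  seg 7: right by d1 = 17/3 → (227/40, 1/2)
  seg 8: down by d1 = 17/3 → (227/40, -31/6)
  seg 9: right by d3 = 2 → (307/40, -31/6)

d4 = 33/2
d5 = 99/10
d6 = 37/6
d7 = -239/30
d8 = -187/15
d9 = 15/2
d10 = 241/120
endpoint = (307/40, -31/6)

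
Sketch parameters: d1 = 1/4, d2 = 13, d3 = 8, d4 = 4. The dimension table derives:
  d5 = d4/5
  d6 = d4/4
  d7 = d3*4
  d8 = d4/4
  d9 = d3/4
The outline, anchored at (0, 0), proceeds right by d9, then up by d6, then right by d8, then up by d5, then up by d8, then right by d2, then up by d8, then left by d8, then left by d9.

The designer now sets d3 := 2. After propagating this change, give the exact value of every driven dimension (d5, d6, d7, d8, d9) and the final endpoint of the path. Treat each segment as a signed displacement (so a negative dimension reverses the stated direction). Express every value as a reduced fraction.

Apply edit: d3 := 2
  d5 = d4/5 = 4/5
  d6 = d4/4 = 1
  d7 = d3*4 = 8
  d8 = d4/4 = 1
  d9 = d3/4 = 1/2
Walk from origin (0, 0):
  seg 1: right by d9 = 1/2 → (1/2, 0)
  seg 2: up by d6 = 1 → (1/2, 1)
  seg 3: right by d8 = 1 → (3/2, 1)
  seg 4: up by d5 = 4/5 → (3/2, 9/5)
  seg 5: up by d8 = 1 → (3/2, 14/5)
  seg 6: right by d2 = 13 → (29/2, 14/5)
  seg 7: up by d8 = 1 → (29/2, 19/5)
  seg 8: left by d8 = 1 → (27/2, 19/5)
  seg 9: left by d9 = 1/2 → (13, 19/5)

d5 = 4/5
d6 = 1
d7 = 8
d8 = 1
d9 = 1/2
endpoint = (13, 19/5)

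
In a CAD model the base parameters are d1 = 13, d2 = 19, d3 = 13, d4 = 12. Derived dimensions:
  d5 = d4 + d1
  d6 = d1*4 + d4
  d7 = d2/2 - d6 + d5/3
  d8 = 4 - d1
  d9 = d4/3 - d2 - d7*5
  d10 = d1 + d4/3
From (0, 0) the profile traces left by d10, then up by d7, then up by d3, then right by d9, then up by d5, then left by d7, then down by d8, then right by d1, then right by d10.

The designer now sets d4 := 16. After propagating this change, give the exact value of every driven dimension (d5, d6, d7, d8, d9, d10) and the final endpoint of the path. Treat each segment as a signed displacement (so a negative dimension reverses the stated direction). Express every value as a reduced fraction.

Apply edit: d4 := 16
  d5 = d4 + d1 = 29
  d6 = d1*4 + d4 = 68
  d7 = d2/2 - d6 + d5/3 = -293/6
  d8 = 4 - d1 = -9
  d9 = d4/3 - d2 - d7*5 = 461/2
  d10 = d1 + d4/3 = 55/3
Walk from origin (0, 0):
  seg 1: left by d10 = 55/3 → (-55/3, 0)
  seg 2: up by d7 = -293/6 → (-55/3, -293/6)
  seg 3: up by d3 = 13 → (-55/3, -215/6)
  seg 4: right by d9 = 461/2 → (1273/6, -215/6)
  seg 5: up by d5 = 29 → (1273/6, -41/6)
  seg 6: left by d7 = -293/6 → (261, -41/6)
  seg 7: down by d8 = -9 → (261, 13/6)
  seg 8: right by d1 = 13 → (274, 13/6)
  seg 9: right by d10 = 55/3 → (877/3, 13/6)

d5 = 29
d6 = 68
d7 = -293/6
d8 = -9
d9 = 461/2
d10 = 55/3
endpoint = (877/3, 13/6)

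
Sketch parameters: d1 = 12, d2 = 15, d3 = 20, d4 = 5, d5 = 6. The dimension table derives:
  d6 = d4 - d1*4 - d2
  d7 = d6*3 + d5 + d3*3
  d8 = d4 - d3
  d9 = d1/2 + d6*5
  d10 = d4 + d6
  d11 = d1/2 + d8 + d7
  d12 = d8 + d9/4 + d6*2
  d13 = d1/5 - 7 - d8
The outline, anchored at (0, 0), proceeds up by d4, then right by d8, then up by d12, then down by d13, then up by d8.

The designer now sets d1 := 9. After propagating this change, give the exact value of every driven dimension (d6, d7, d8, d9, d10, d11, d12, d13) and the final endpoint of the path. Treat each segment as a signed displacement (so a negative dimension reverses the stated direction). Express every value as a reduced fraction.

d6 = -46
d7 = -72
d8 = -15
d9 = -451/2
d10 = -41
d11 = -165/2
d12 = -1307/8
d13 = 49/5
endpoint = (-15, -7327/40)

Apply edit: d1 := 9
  d6 = d4 - d1*4 - d2 = -46
  d7 = d6*3 + d5 + d3*3 = -72
  d8 = d4 - d3 = -15
  d9 = d1/2 + d6*5 = -451/2
  d10 = d4 + d6 = -41
  d11 = d1/2 + d8 + d7 = -165/2
  d12 = d8 + d9/4 + d6*2 = -1307/8
  d13 = d1/5 - 7 - d8 = 49/5
Walk from origin (0, 0):
  seg 1: up by d4 = 5 → (0, 5)
  seg 2: right by d8 = -15 → (-15, 5)
  seg 3: up by d12 = -1307/8 → (-15, -1267/8)
  seg 4: down by d13 = 49/5 → (-15, -6727/40)
  seg 5: up by d8 = -15 → (-15, -7327/40)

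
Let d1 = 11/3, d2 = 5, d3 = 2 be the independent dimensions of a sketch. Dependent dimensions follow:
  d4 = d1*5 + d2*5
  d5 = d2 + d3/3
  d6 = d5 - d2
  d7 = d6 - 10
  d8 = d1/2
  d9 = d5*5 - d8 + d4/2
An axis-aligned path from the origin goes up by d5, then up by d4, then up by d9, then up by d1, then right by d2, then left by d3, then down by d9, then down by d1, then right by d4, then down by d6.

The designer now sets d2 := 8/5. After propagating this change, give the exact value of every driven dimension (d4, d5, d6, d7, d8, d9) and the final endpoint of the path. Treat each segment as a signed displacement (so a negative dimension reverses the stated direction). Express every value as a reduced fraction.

d4 = 79/3
d5 = 34/15
d6 = 2/3
d7 = -28/3
d8 = 11/6
d9 = 68/3
endpoint = (389/15, 419/15)

Apply edit: d2 := 8/5
  d4 = d1*5 + d2*5 = 79/3
  d5 = d2 + d3/3 = 34/15
  d6 = d5 - d2 = 2/3
  d7 = d6 - 10 = -28/3
  d8 = d1/2 = 11/6
  d9 = d5*5 - d8 + d4/2 = 68/3
Walk from origin (0, 0):
  seg 1: up by d5 = 34/15 → (0, 34/15)
  seg 2: up by d4 = 79/3 → (0, 143/5)
  seg 3: up by d9 = 68/3 → (0, 769/15)
  seg 4: up by d1 = 11/3 → (0, 824/15)
  seg 5: right by d2 = 8/5 → (8/5, 824/15)
  seg 6: left by d3 = 2 → (-2/5, 824/15)
  seg 7: down by d9 = 68/3 → (-2/5, 484/15)
  seg 8: down by d1 = 11/3 → (-2/5, 143/5)
  seg 9: right by d4 = 79/3 → (389/15, 143/5)
  seg 10: down by d6 = 2/3 → (389/15, 419/15)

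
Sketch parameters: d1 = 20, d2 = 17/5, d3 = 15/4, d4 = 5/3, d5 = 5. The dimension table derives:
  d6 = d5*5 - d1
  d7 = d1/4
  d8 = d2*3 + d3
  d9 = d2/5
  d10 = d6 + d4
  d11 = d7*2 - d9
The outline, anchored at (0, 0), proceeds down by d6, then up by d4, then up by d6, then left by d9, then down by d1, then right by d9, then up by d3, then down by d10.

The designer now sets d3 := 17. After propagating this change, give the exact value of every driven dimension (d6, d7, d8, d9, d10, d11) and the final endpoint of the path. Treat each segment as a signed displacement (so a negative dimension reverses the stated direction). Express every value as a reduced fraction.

d6 = 5
d7 = 5
d8 = 136/5
d9 = 17/25
d10 = 20/3
d11 = 233/25
endpoint = (0, -8)

Apply edit: d3 := 17
  d6 = d5*5 - d1 = 5
  d7 = d1/4 = 5
  d8 = d2*3 + d3 = 136/5
  d9 = d2/5 = 17/25
  d10 = d6 + d4 = 20/3
  d11 = d7*2 - d9 = 233/25
Walk from origin (0, 0):
  seg 1: down by d6 = 5 → (0, -5)
  seg 2: up by d4 = 5/3 → (0, -10/3)
  seg 3: up by d6 = 5 → (0, 5/3)
  seg 4: left by d9 = 17/25 → (-17/25, 5/3)
  seg 5: down by d1 = 20 → (-17/25, -55/3)
  seg 6: right by d9 = 17/25 → (0, -55/3)
  seg 7: up by d3 = 17 → (0, -4/3)
  seg 8: down by d10 = 20/3 → (0, -8)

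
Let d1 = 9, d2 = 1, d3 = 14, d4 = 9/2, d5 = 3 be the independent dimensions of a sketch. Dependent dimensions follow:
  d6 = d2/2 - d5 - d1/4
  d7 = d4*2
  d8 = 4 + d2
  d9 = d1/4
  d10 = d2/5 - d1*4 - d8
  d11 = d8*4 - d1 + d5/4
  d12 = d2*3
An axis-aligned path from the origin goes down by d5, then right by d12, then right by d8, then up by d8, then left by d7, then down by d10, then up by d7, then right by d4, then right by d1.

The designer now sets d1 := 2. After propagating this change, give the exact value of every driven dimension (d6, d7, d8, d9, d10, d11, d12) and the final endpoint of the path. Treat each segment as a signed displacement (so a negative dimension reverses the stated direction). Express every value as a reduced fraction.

Apply edit: d1 := 2
  d6 = d2/2 - d5 - d1/4 = -3
  d7 = d4*2 = 9
  d8 = 4 + d2 = 5
  d9 = d1/4 = 1/2
  d10 = d2/5 - d1*4 - d8 = -64/5
  d11 = d8*4 - d1 + d5/4 = 75/4
  d12 = d2*3 = 3
Walk from origin (0, 0):
  seg 1: down by d5 = 3 → (0, -3)
  seg 2: right by d12 = 3 → (3, -3)
  seg 3: right by d8 = 5 → (8, -3)
  seg 4: up by d8 = 5 → (8, 2)
  seg 5: left by d7 = 9 → (-1, 2)
  seg 6: down by d10 = -64/5 → (-1, 74/5)
  seg 7: up by d7 = 9 → (-1, 119/5)
  seg 8: right by d4 = 9/2 → (7/2, 119/5)
  seg 9: right by d1 = 2 → (11/2, 119/5)

d6 = -3
d7 = 9
d8 = 5
d9 = 1/2
d10 = -64/5
d11 = 75/4
d12 = 3
endpoint = (11/2, 119/5)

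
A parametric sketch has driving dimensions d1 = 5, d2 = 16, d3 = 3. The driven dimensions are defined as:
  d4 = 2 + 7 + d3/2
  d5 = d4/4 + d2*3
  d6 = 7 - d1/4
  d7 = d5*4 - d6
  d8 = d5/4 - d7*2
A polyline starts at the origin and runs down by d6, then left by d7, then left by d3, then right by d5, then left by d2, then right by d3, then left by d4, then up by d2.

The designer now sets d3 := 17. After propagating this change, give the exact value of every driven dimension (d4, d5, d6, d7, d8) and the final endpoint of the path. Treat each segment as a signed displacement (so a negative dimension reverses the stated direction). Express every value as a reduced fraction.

Apply edit: d3 := 17
  d4 = 2 + 7 + d3/2 = 35/2
  d5 = d4/4 + d2*3 = 419/8
  d6 = 7 - d1/4 = 23/4
  d7 = d5*4 - d6 = 815/4
  d8 = d5/4 - d7*2 = -12621/32
Walk from origin (0, 0):
  seg 1: down by d6 = 23/4 → (0, -23/4)
  seg 2: left by d7 = 815/4 → (-815/4, -23/4)
  seg 3: left by d3 = 17 → (-883/4, -23/4)
  seg 4: right by d5 = 419/8 → (-1347/8, -23/4)
  seg 5: left by d2 = 16 → (-1475/8, -23/4)
  seg 6: right by d3 = 17 → (-1339/8, -23/4)
  seg 7: left by d4 = 35/2 → (-1479/8, -23/4)
  seg 8: up by d2 = 16 → (-1479/8, 41/4)

d4 = 35/2
d5 = 419/8
d6 = 23/4
d7 = 815/4
d8 = -12621/32
endpoint = (-1479/8, 41/4)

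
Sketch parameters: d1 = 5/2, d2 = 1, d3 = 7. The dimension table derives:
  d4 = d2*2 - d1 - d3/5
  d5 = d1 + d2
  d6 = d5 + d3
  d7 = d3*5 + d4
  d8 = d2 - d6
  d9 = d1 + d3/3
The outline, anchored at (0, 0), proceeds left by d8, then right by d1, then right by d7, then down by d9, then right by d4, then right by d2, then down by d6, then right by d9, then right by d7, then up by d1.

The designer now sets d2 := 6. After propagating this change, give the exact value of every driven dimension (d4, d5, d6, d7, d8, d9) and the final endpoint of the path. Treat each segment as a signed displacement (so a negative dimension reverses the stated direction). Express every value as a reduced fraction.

d4 = 81/10
d5 = 17/2
d6 = 31/2
d7 = 431/10
d8 = -19/2
d9 = 29/6
endpoint = (1757/15, -107/6)

Apply edit: d2 := 6
  d4 = d2*2 - d1 - d3/5 = 81/10
  d5 = d1 + d2 = 17/2
  d6 = d5 + d3 = 31/2
  d7 = d3*5 + d4 = 431/10
  d8 = d2 - d6 = -19/2
  d9 = d1 + d3/3 = 29/6
Walk from origin (0, 0):
  seg 1: left by d8 = -19/2 → (19/2, 0)
  seg 2: right by d1 = 5/2 → (12, 0)
  seg 3: right by d7 = 431/10 → (551/10, 0)
  seg 4: down by d9 = 29/6 → (551/10, -29/6)
  seg 5: right by d4 = 81/10 → (316/5, -29/6)
  seg 6: right by d2 = 6 → (346/5, -29/6)
  seg 7: down by d6 = 31/2 → (346/5, -61/3)
  seg 8: right by d9 = 29/6 → (2221/30, -61/3)
  seg 9: right by d7 = 431/10 → (1757/15, -61/3)
  seg 10: up by d1 = 5/2 → (1757/15, -107/6)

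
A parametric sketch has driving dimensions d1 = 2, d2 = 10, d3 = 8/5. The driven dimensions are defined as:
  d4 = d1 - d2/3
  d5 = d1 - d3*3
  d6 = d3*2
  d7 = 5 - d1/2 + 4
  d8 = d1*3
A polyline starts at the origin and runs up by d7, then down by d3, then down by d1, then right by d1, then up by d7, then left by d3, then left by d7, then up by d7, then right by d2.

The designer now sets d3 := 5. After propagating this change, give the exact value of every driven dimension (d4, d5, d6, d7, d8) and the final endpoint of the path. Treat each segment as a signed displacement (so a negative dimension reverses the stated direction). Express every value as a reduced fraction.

d4 = -4/3
d5 = -13
d6 = 10
d7 = 8
d8 = 6
endpoint = (-1, 17)

Apply edit: d3 := 5
  d4 = d1 - d2/3 = -4/3
  d5 = d1 - d3*3 = -13
  d6 = d3*2 = 10
  d7 = 5 - d1/2 + 4 = 8
  d8 = d1*3 = 6
Walk from origin (0, 0):
  seg 1: up by d7 = 8 → (0, 8)
  seg 2: down by d3 = 5 → (0, 3)
  seg 3: down by d1 = 2 → (0, 1)
  seg 4: right by d1 = 2 → (2, 1)
  seg 5: up by d7 = 8 → (2, 9)
  seg 6: left by d3 = 5 → (-3, 9)
  seg 7: left by d7 = 8 → (-11, 9)
  seg 8: up by d7 = 8 → (-11, 17)
  seg 9: right by d2 = 10 → (-1, 17)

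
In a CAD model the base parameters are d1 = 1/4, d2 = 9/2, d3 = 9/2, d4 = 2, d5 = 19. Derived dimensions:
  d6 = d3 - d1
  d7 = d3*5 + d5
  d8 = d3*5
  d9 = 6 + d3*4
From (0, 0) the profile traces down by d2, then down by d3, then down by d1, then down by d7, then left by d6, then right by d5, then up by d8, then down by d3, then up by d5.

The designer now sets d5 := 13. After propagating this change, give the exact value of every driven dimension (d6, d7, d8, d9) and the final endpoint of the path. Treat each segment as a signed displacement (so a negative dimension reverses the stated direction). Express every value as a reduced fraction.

d6 = 17/4
d7 = 71/2
d8 = 45/2
d9 = 24
endpoint = (35/4, -55/4)

Apply edit: d5 := 13
  d6 = d3 - d1 = 17/4
  d7 = d3*5 + d5 = 71/2
  d8 = d3*5 = 45/2
  d9 = 6 + d3*4 = 24
Walk from origin (0, 0):
  seg 1: down by d2 = 9/2 → (0, -9/2)
  seg 2: down by d3 = 9/2 → (0, -9)
  seg 3: down by d1 = 1/4 → (0, -37/4)
  seg 4: down by d7 = 71/2 → (0, -179/4)
  seg 5: left by d6 = 17/4 → (-17/4, -179/4)
  seg 6: right by d5 = 13 → (35/4, -179/4)
  seg 7: up by d8 = 45/2 → (35/4, -89/4)
  seg 8: down by d3 = 9/2 → (35/4, -107/4)
  seg 9: up by d5 = 13 → (35/4, -55/4)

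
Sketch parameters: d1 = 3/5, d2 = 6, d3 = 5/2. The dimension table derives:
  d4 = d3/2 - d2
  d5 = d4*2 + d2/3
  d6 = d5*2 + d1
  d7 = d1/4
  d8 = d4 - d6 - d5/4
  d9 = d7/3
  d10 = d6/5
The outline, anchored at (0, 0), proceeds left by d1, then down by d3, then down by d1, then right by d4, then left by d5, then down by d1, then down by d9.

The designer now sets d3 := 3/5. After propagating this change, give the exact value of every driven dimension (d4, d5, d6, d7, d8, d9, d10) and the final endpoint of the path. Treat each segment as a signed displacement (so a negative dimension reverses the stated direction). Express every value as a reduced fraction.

Apply edit: d3 := 3/5
  d4 = d3/2 - d2 = -57/10
  d5 = d4*2 + d2/3 = -47/5
  d6 = d5*2 + d1 = -91/5
  d7 = d1/4 = 3/20
  d8 = d4 - d6 - d5/4 = 297/20
  d9 = d7/3 = 1/20
  d10 = d6/5 = -91/25
Walk from origin (0, 0):
  seg 1: left by d1 = 3/5 → (-3/5, 0)
  seg 2: down by d3 = 3/5 → (-3/5, -3/5)
  seg 3: down by d1 = 3/5 → (-3/5, -6/5)
  seg 4: right by d4 = -57/10 → (-63/10, -6/5)
  seg 5: left by d5 = -47/5 → (31/10, -6/5)
  seg 6: down by d1 = 3/5 → (31/10, -9/5)
  seg 7: down by d9 = 1/20 → (31/10, -37/20)

d4 = -57/10
d5 = -47/5
d6 = -91/5
d7 = 3/20
d8 = 297/20
d9 = 1/20
d10 = -91/25
endpoint = (31/10, -37/20)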